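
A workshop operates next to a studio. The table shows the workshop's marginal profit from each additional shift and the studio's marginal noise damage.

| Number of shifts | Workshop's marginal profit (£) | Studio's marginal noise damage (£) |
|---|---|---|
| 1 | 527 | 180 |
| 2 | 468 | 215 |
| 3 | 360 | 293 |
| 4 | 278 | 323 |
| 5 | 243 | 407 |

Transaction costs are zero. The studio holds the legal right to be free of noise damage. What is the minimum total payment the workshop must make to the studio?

£688

Efficient level: marginal profit ≥ marginal noise damage through level 3, so k* = 3.
With the studio holding the right, the workshop must at least compensate total damage at k*: 180 + 215 + 293 = 688.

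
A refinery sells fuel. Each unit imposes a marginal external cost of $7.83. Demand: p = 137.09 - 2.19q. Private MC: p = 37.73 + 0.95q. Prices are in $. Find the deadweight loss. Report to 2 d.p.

Market equilibrium (private): 37.73 + 0.95q = 137.09 - 2.19q → q_m = 31.6433.
Social marginal cost = private MC + MEC = 45.56 + 0.95q.
Set SMC = demand: 45.56 + 0.95q = 137.09 - 2.19q → q* = 29.1497.
Between q* and q_m the wedge SMC − demand runs linearly from 0 to MEC(q_m), so the loss is a triangle.
DWL = ½ × 2.4936 × 7.8300 = 9.7624.

DWL = $9.76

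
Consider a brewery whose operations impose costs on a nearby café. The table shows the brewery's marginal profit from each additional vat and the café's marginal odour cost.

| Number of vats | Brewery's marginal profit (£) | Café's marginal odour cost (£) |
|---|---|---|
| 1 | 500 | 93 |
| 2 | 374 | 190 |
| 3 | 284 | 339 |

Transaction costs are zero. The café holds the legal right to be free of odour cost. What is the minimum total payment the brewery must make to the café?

Efficient level: marginal profit ≥ marginal odour cost through level 2, so k* = 2.
With the café holding the right, the brewery must at least compensate total damage at k*: 93 + 190 = 283.

£283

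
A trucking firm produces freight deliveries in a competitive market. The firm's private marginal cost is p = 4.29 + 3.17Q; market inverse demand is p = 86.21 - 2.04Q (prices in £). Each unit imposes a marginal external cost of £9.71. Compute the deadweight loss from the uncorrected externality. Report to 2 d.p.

DWL = £9.05

Market equilibrium (private): 4.29 + 3.17Q = 86.21 - 2.04Q → Q_m = 15.7236.
Social marginal cost = private MC + MEC = 14.00 + 3.17Q.
Set SMC = demand: 14.00 + 3.17Q = 86.21 - 2.04Q → Q* = 13.8599.
The welfare-loss triangle has base |Q_m − Q*| and height MEC(Q_m) (the vertical gap between SMC and demand is zero at Q* and MEC at Q_m).
DWL = ½ × 1.8637 × 9.7100 = 9.0483.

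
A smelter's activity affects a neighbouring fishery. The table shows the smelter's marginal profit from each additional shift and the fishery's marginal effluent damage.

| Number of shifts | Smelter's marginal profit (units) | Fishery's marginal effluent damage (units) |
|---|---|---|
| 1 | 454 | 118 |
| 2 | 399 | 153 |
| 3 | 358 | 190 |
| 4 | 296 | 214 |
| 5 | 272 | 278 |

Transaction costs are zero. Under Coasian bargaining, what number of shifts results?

4

Bargaining reaches the level where marginal profit last exceeds marginal effluent damage.
That holds through level 4 (296 ≥ 214) but not at 5 (272 < 278).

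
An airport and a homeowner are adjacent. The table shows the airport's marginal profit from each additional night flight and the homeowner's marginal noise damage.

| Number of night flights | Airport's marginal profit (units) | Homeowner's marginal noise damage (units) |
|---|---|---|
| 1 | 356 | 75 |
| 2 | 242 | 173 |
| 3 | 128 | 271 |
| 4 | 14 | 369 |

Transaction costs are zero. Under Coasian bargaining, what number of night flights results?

2

Bargaining reaches the level where marginal profit last exceeds marginal noise damage.
That holds through level 2 (242 ≥ 173) but not at 3 (128 < 271).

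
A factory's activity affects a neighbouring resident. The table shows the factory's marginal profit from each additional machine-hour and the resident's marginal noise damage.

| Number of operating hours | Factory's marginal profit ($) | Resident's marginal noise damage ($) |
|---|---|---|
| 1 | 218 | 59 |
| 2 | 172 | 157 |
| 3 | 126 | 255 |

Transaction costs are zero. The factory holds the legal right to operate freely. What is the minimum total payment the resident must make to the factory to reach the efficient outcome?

Left alone the factory would choose level 3 (marginal profit stays positive).
Efficient level: k* = 2 (marginal profit ≥ marginal noise damage through 2).
The resident must at least cover the factory's forgone profit from cutting 3→2: 126 = 126.

$126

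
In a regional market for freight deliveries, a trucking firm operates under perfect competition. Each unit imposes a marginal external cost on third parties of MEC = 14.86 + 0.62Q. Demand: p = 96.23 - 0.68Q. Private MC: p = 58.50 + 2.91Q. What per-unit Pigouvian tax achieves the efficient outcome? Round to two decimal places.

tax = 18.23 per unit

Social marginal cost = private MC + MEC = 73.36 + 3.53Q.
Set SMC = demand: 73.36 + 3.53Q = 96.23 - 0.68Q → Q* = 5.4323.
The Pigouvian tax equals MEC at Q*: 14.86 + 0.62×5.4323 = 18.2280.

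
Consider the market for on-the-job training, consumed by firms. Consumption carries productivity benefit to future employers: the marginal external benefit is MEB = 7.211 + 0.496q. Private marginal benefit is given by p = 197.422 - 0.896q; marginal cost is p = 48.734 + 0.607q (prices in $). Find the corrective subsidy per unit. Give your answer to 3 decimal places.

subsidy = $83.999 per unit

Social marginal benefit = demand + MEB = 204.633 - 0.400q.
Set SMB = MC: 204.633 - 0.400q = 48.734 + 0.607q → q* = 154.8153.
The Pigouvian subsidy equals MEB at q*: 7.211 + 0.496×154.8153 = 83.9994.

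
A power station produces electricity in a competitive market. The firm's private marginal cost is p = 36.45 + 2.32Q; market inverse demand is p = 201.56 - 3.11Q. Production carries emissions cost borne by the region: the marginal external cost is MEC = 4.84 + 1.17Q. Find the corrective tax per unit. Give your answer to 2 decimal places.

tax = 33.25 per unit

Social marginal cost = private MC + MEC = 41.29 + 3.49Q.
Set SMC = demand: 41.29 + 3.49Q = 201.56 - 3.11Q → Q* = 24.2833.
The Pigouvian tax equals MEC at Q*: 4.84 + 1.17×24.2833 = 33.2515.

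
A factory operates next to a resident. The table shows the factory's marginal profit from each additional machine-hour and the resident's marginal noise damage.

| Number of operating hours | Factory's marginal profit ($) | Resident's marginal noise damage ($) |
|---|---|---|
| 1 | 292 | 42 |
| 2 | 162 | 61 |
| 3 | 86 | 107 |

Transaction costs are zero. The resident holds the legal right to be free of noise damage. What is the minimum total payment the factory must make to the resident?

$103

Efficient level: marginal profit ≥ marginal noise damage through level 2, so k* = 2.
With the resident holding the right, the factory must at least compensate total damage at k*: 42 + 61 = 103.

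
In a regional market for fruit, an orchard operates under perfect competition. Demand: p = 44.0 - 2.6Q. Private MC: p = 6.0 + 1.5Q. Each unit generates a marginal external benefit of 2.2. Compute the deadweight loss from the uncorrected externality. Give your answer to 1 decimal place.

DWL = 0.6

Market equilibrium (private): 6.0 + 1.5Q = 44.0 - 2.6Q → Q_m = 9.2683.
Social marginal cost = private MC − MEB = 3.8 + 1.5Q.
Set SMC = demand: 3.8 + 1.5Q = 44.0 - 2.6Q → Q* = 9.8049.
The welfare-loss triangle has base |Q_m − Q*| and height MEB(Q_m) (the vertical gap between SMC and demand is zero at Q* and MEB at Q_m).
DWL = ½ × 0.5366 × 2.2000 = 0.5903.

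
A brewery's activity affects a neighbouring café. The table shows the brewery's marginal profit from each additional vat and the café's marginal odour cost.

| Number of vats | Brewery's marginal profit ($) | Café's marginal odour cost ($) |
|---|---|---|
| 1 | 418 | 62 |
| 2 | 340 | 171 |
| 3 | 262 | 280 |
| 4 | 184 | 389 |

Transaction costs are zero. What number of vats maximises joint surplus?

Bargaining reaches the level where marginal profit last exceeds marginal odour cost.
That holds through level 2 (340 ≥ 171) but not at 3 (262 < 280).

2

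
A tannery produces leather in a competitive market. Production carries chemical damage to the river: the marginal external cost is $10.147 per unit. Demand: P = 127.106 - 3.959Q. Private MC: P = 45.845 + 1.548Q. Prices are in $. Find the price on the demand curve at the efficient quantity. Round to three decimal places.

Social marginal cost = private MC + MEC = 55.992 + 1.548Q.
Set SMC = demand: 55.992 + 1.548Q = 127.106 - 3.959Q → Q* = 12.9134.
Consumer price on the demand curve at Q*: 127.106 − 3.959×12.9134 = 75.9818.

P = $75.982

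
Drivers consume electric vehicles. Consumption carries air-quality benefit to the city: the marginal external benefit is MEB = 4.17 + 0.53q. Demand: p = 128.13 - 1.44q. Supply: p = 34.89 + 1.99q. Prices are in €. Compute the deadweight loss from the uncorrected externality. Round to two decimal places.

DWL = €59.50

Market equilibrium (private): 34.89 + 1.99q = 128.13 - 1.44q → q_m = 27.1837.
Social marginal benefit = demand + MEB = 132.30 - 0.91q.
Set SMB = MC: 132.30 - 0.91q = 34.89 + 1.99q → q* = 33.5897.
The loss is the area between SMB and MC from q* to q_m; with linear curves that's a triangle of height MEB(q_m).
DWL = ½ × 6.4060 × 18.5773 = 59.5031.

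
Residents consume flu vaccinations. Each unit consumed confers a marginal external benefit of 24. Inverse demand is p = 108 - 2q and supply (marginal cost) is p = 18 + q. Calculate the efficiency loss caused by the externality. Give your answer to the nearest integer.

Market equilibrium (private): 18 + q = 108 - 2q → q_m = 30.0000.
Social marginal benefit = demand + MEB = 132 - 2q.
Set SMB = MC: 132 - 2q = 18 + q → q* = 38.0000.
The loss is the area between SMB and MC from q* to q_m; with linear curves that's a triangle of height MEB(q_m).
DWL = ½ × 8.0000 × 24.0000 = 96.0000.

DWL = 96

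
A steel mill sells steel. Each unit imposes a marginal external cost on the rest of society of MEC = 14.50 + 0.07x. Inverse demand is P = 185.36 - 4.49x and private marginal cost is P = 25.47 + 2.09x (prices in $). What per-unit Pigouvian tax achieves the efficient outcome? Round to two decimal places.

Social marginal cost = private MC + MEC = 39.97 + 2.16x.
Set SMC = demand: 39.97 + 2.16x = 185.36 - 4.49x → x* = 21.8632.
The Pigouvian tax equals MEC at x*: 14.50 + 0.07×21.8632 = 16.0304.

tax = $16.03 per unit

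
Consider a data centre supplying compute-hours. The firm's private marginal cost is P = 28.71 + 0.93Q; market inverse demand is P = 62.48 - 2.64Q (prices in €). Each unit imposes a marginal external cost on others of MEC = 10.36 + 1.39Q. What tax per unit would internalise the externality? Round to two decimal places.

Social marginal cost = private MC + MEC = 39.07 + 2.32Q.
Set SMC = demand: 39.07 + 2.32Q = 62.48 - 2.64Q → Q* = 4.7198.
The Pigouvian tax equals MEC at Q*: 10.36 + 1.39×4.7198 = 16.9205.

tax = €16.92 per unit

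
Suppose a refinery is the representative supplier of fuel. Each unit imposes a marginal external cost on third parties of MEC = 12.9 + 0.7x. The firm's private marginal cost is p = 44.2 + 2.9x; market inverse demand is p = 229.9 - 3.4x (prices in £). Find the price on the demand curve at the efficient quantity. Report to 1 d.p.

P = £146.0

Social marginal cost = private MC + MEC = 57.1 + 3.6x.
Set SMC = demand: 57.1 + 3.6x = 229.9 - 3.4x → x* = 24.6857.
Consumer price on the demand curve at x*: 229.9 − 3.4×24.6857 = 145.9686.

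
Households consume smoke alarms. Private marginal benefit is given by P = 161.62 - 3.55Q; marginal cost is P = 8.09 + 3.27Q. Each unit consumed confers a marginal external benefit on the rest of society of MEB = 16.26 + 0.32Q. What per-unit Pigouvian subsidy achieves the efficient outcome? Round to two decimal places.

Social marginal benefit = demand + MEB = 177.88 - 3.23Q.
Set SMB = MC: 177.88 - 3.23Q = 8.09 + 3.27Q → Q* = 26.1215.
The Pigouvian subsidy equals MEB at Q*: 16.26 + 0.32×26.1215 = 24.6189.

subsidy = 24.62 per unit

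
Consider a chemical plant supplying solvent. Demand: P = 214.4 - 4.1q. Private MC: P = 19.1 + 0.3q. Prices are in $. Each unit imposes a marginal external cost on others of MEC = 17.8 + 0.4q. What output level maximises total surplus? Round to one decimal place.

q* = 37.0

Social marginal cost = private MC + MEC = 36.9 + 0.7q.
Set SMC = demand: 36.9 + 0.7q = 214.4 - 4.1q → q* = 36.9792.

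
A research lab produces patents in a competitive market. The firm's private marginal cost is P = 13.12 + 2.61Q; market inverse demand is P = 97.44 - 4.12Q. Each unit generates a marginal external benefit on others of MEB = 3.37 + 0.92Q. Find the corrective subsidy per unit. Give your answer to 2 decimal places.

Social marginal cost = private MC − MEB = 9.75 + 1.69Q.
Set SMC = demand: 9.75 + 1.69Q = 97.44 - 4.12Q → Q* = 15.0929.
The Pigouvian subsidy equals MEB at Q*: 3.37 + 0.92×15.0929 = 17.2555.

subsidy = 17.26 per unit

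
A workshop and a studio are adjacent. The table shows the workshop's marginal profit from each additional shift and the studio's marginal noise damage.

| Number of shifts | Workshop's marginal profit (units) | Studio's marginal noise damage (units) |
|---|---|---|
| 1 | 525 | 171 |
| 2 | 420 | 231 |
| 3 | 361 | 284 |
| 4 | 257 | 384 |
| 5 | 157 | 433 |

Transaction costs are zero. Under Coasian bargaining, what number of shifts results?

3

Bargaining reaches the level where marginal profit last exceeds marginal noise damage.
That holds through level 3 (361 ≥ 284) but not at 4 (257 < 384).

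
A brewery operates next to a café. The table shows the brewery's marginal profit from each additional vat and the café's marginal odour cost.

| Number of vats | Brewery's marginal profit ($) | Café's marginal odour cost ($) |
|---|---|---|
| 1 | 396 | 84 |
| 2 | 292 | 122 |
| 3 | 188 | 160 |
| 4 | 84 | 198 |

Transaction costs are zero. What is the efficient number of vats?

3

Bargaining reaches the level where marginal profit last exceeds marginal odour cost.
That holds through level 3 (188 ≥ 160) but not at 4 (84 < 198).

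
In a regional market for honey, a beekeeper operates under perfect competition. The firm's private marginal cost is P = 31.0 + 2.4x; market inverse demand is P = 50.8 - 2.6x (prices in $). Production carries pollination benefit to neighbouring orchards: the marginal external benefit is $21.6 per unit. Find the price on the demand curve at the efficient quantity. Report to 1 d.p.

P = $29.3

Social marginal cost = private MC − MEB = 9.4 + 2.4x.
Set SMC = demand: 9.4 + 2.4x = 50.8 - 2.6x → x* = 8.2800.
Consumer price on the demand curve at x*: 50.8 − 2.6×8.2800 = 29.2720.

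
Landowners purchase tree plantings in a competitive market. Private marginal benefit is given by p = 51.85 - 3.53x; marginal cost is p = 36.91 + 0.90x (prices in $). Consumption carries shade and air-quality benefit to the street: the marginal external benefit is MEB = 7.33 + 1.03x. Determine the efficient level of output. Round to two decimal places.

Social marginal benefit = demand + MEB = 59.18 - 2.50x.
Set SMB = MC: 59.18 - 2.50x = 36.91 + 0.90x → x* = 6.5500.

x* = 6.55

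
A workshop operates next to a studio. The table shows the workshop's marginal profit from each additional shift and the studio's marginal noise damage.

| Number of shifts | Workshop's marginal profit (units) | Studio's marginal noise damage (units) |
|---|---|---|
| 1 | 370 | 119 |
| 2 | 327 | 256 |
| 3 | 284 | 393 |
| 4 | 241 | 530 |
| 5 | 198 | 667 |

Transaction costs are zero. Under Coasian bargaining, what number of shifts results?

Bargaining reaches the level where marginal profit last exceeds marginal noise damage.
That holds through level 2 (327 ≥ 256) but not at 3 (284 < 393).

2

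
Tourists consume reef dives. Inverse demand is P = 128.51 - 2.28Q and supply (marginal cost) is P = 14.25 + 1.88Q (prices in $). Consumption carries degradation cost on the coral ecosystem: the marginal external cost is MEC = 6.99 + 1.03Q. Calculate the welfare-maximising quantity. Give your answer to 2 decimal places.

Q* = 20.67

Social marginal benefit = demand − MEC = 121.52 - 3.31Q.
Set SMB = MC: 121.52 - 3.31Q = 14.25 + 1.88Q → Q* = 20.6686.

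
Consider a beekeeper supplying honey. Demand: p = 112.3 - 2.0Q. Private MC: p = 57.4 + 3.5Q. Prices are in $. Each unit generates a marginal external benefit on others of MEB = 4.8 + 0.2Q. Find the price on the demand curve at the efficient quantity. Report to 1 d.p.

Social marginal cost = private MC − MEB = 52.6 + 3.3Q.
Set SMC = demand: 52.6 + 3.3Q = 112.3 - 2.0Q → Q* = 11.2642.
Consumer price on the demand curve at Q*: 112.3 − 2.0×11.2642 = 89.7716.

P = $89.8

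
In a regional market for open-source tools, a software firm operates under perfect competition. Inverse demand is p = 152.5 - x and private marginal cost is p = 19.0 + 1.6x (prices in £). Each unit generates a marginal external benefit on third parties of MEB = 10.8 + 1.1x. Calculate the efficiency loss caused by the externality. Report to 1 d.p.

DWL = £1508.9

Market equilibrium (private): 19.0 + 1.6x = 152.5 - x → x_m = 51.3462.
Social marginal cost = private MC − MEB = 8.2 + 0.5x.
Set SMC = demand: 8.2 + 0.5x = 152.5 - x → x* = 96.2000.
The welfare-loss triangle has base |x_m − x*| and height MEB(x_m) (the vertical gap between SMC and demand is zero at x* and MEB at x_m).
DWL = ½ × 44.8538 × 67.2808 = 1508.8998.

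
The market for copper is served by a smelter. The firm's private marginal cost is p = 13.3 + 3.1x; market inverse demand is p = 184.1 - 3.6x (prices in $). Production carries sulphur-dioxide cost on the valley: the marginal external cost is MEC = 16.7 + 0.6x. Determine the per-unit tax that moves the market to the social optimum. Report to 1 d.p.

Social marginal cost = private MC + MEC = 30.0 + 3.7x.
Set SMC = demand: 30.0 + 3.7x = 184.1 - 3.6x → x* = 21.1096.
The Pigouvian tax equals MEC at x*: 16.7 + 0.6×21.1096 = 29.3658.

tax = $29.4 per unit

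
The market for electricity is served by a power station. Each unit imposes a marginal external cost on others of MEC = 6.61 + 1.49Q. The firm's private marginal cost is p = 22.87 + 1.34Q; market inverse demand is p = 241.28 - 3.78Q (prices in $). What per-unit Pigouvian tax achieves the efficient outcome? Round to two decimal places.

tax = $54.35 per unit

Social marginal cost = private MC + MEC = 29.48 + 2.83Q.
Set SMC = demand: 29.48 + 2.83Q = 241.28 - 3.78Q → Q* = 32.0424.
The Pigouvian tax equals MEC at Q*: 6.61 + 1.49×32.0424 = 54.3532.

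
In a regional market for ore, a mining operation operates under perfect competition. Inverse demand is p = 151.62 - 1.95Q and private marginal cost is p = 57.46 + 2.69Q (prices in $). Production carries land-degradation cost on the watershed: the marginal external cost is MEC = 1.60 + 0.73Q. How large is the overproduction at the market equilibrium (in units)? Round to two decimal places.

3.06 units

Market equilibrium (private): 57.46 + 2.69Q = 151.62 - 1.95Q → Q_m = 20.2931.
Social marginal cost = private MC + MEC = 59.06 + 3.42Q.
Set SMC = demand: 59.06 + 3.42Q = 151.62 - 1.95Q → Q* = 17.2365.
Gap = |20.2931 − 17.2365| = 3.0566.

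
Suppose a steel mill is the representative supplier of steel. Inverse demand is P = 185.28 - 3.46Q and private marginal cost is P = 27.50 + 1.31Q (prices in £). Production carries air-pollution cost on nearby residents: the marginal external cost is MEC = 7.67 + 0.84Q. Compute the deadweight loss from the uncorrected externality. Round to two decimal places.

DWL = £112.04

Market equilibrium (private): 27.50 + 1.31Q = 185.28 - 3.46Q → Q_m = 33.0776.
Social marginal cost = private MC + MEC = 35.17 + 2.15Q.
Set SMC = demand: 35.17 + 2.15Q = 185.28 - 3.46Q → Q* = 26.7576.
Height of the DWL triangle at Q_m is SMC(Q_m) − demand(Q_m) = MEC(Q_m) = 35.4552.
DWL = ½ × 6.3200 × 35.4552 = 112.0384.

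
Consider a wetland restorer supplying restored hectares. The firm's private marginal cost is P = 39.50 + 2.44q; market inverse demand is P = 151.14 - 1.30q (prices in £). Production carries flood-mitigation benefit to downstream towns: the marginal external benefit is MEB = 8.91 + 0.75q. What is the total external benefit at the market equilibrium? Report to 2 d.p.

£600.11

Market equilibrium (private): 39.50 + 2.44q = 151.14 - 1.30q → q_m = 29.8503.
Total external benefit = ∫₀^{q_m} (8.91 + 0.75q) dq = 8.91×29.8503 + ½×0.75×29.8503² = 600.1063.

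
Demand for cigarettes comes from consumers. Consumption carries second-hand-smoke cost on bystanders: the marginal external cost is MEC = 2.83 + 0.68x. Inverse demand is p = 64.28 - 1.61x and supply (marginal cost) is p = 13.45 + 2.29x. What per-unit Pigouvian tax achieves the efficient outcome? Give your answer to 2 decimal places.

Social marginal benefit = demand − MEC = 61.45 - 2.29x.
Set SMB = MC: 61.45 - 2.29x = 13.45 + 2.29x → x* = 10.4803.
The Pigouvian tax equals MEC at x*: 2.83 + 0.68×10.4803 = 9.9566.

tax = 9.96 per unit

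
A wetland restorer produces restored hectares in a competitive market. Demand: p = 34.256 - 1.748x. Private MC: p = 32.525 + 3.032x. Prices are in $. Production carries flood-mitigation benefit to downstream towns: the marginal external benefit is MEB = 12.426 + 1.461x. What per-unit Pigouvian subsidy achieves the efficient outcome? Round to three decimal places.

Social marginal cost = private MC − MEB = 20.099 + 1.571x.
Set SMC = demand: 20.099 + 1.571x = 34.256 - 1.748x → x* = 4.2654.
The Pigouvian subsidy equals MEB at x*: 12.426 + 1.461×4.2654 = 18.6577.

subsidy = $18.658 per unit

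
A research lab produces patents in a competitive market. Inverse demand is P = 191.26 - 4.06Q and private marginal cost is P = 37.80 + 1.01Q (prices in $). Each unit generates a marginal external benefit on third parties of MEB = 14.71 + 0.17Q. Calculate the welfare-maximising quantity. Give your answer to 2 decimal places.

Q* = 34.32

Social marginal cost = private MC − MEB = 23.09 + 0.84Q.
Set SMC = demand: 23.09 + 0.84Q = 191.26 - 4.06Q → Q* = 34.3204.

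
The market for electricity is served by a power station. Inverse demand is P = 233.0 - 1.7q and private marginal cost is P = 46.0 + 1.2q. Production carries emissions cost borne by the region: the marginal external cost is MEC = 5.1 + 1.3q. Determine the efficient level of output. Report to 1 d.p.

q* = 43.3

Social marginal cost = private MC + MEC = 51.1 + 2.5q.
Set SMC = demand: 51.1 + 2.5q = 233.0 - 1.7q → q* = 43.3095.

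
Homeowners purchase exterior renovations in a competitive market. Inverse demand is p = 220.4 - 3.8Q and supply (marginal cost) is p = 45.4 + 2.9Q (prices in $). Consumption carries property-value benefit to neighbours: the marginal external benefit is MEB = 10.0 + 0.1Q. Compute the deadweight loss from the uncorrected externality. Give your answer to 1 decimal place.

DWL = $12.1

Market equilibrium (private): 45.4 + 2.9Q = 220.4 - 3.8Q → Q_m = 26.1194.
Social marginal benefit = demand + MEB = 230.4 - 3.7Q.
Set SMB = MC: 230.4 - 3.7Q = 45.4 + 2.9Q → Q* = 28.0303.
The welfare-loss triangle has base |Q_m − Q*| and height MEB(Q_m) (the vertical gap between SMB and MC is zero at Q* and MEB at Q_m).
DWL = ½ × 1.9109 × 12.6119 = 12.0500.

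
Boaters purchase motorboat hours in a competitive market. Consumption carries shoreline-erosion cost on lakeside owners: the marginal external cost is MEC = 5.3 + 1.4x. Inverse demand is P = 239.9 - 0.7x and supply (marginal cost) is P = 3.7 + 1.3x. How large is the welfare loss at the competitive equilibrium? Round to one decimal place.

Market equilibrium (private): 3.7 + 1.3x = 239.9 - 0.7x → x_m = 118.1000.
Social marginal benefit = demand − MEC = 234.6 - 2.1x.
Set SMB = MC: 234.6 - 2.1x = 3.7 + 1.3x → x* = 67.9118.
Between x* and x_m the wedge MC − SMB runs linearly from 0 to MEC(x_m), so the loss is a triangle.
DWL = ½ × 50.1882 × 170.6400 = 4282.0572.

DWL = 4282.1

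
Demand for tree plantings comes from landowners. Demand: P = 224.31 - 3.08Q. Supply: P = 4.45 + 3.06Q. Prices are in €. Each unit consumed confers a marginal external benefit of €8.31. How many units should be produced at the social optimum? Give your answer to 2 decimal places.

Q* = 37.16

Social marginal benefit = demand + MEB = 232.62 - 3.08Q.
Set SMB = MC: 232.62 - 3.08Q = 4.45 + 3.06Q → Q* = 37.1612.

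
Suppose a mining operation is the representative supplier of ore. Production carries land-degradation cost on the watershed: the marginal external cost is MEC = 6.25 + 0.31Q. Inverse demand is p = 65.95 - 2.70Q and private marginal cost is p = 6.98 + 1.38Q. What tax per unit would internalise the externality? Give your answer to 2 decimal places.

tax = 9.97 per unit

Social marginal cost = private MC + MEC = 13.23 + 1.69Q.
Set SMC = demand: 13.23 + 1.69Q = 65.95 - 2.70Q → Q* = 12.0091.
The Pigouvian tax equals MEC at Q*: 6.25 + 0.31×12.0091 = 9.9728.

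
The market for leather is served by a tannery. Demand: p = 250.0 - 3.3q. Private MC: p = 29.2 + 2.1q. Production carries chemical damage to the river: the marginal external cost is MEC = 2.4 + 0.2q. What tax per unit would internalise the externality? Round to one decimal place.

Social marginal cost = private MC + MEC = 31.6 + 2.3q.
Set SMC = demand: 31.6 + 2.3q = 250.0 - 3.3q → q* = 39.0000.
The Pigouvian tax equals MEC at q*: 2.4 + 0.2×39.0000 = 10.2000.

tax = 10.2 per unit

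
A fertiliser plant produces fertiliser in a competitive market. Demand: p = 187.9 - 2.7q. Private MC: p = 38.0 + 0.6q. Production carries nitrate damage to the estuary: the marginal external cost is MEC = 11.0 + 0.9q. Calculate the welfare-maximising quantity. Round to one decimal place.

Social marginal cost = private MC + MEC = 49.0 + 1.5q.
Set SMC = demand: 49.0 + 1.5q = 187.9 - 2.7q → q* = 33.0714.

q* = 33.1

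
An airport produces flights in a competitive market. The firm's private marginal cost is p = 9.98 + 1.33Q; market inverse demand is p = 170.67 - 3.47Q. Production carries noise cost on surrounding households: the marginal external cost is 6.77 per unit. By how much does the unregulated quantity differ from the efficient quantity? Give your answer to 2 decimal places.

1.41 units

Market equilibrium (private): 9.98 + 1.33Q = 170.67 - 3.47Q → Q_m = 33.4771.
Social marginal cost = private MC + MEC = 16.75 + 1.33Q.
Set SMC = demand: 16.75 + 1.33Q = 170.67 - 3.47Q → Q* = 32.0667.
Gap = |33.4771 − 32.0667| = 1.4104.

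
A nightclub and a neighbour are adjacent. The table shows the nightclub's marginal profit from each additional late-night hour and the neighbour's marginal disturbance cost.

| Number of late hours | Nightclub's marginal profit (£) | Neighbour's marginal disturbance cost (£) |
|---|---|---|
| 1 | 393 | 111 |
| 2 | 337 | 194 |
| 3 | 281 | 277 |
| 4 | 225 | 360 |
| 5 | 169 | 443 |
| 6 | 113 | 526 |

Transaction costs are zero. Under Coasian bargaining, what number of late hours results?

3

Bargaining reaches the level where marginal profit last exceeds marginal disturbance cost.
That holds through level 3 (281 ≥ 277) but not at 4 (225 < 360).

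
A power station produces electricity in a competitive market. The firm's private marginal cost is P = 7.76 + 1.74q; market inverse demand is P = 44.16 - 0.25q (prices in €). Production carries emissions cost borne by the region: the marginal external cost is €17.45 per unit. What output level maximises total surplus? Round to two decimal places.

q* = 9.52

Social marginal cost = private MC + MEC = 25.21 + 1.74q.
Set SMC = demand: 25.21 + 1.74q = 44.16 - 0.25q → q* = 9.5226.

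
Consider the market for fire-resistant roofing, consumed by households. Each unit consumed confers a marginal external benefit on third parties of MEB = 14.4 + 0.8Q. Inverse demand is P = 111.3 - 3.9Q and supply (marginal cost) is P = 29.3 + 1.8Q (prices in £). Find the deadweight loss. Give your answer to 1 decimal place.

DWL = £68.5

Market equilibrium (private): 29.3 + 1.8Q = 111.3 - 3.9Q → Q_m = 14.3860.
Social marginal benefit = demand + MEB = 125.7 - 3.1Q.
Set SMB = MC: 125.7 - 3.1Q = 29.3 + 1.8Q → Q* = 19.6735.
Height of the DWL triangle at Q_m is SMB(Q_m) − MC(Q_m) = MEB(Q_m) = 25.9088.
DWL = ½ × 5.2875 × 25.9088 = 68.4964.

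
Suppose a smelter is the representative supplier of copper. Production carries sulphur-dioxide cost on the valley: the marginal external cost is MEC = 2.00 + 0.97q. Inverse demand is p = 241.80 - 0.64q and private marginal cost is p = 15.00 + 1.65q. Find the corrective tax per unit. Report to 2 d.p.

Social marginal cost = private MC + MEC = 17.00 + 2.62q.
Set SMC = demand: 17.00 + 2.62q = 241.80 - 0.64q → q* = 68.9571.
The Pigouvian tax equals MEC at q*: 2.00 + 0.97×68.9571 = 68.8884.

tax = 68.89 per unit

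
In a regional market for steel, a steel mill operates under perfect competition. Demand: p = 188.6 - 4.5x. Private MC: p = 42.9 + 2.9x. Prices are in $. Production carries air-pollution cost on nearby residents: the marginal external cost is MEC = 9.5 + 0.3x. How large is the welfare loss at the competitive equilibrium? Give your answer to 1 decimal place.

DWL = $15.4

Market equilibrium (private): 42.9 + 2.9x = 188.6 - 4.5x → x_m = 19.6892.
Social marginal cost = private MC + MEC = 52.4 + 3.2x.
Set SMC = demand: 52.4 + 3.2x = 188.6 - 4.5x → x* = 17.6883.
The welfare-loss triangle has base |x_m − x*| and height MEC(x_m) (the vertical gap between SMC and demand is zero at x* and MEC at x_m).
DWL = ½ × 2.0009 × 15.4068 = 15.4137.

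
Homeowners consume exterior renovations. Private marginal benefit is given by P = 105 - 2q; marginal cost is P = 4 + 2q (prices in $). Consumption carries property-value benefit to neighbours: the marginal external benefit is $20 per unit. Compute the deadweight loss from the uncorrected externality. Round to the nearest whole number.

Market equilibrium (private): 4 + 2q = 105 - 2q → q_m = 25.2500.
Social marginal benefit = demand + MEB = 125 - 2q.
Set SMB = MC: 125 - 2q = 4 + 2q → q* = 30.2500.
Height of the DWL triangle at q_m is SMB(q_m) − MC(q_m) = MEB(q_m) = 20.0000.
DWL = ½ × 5.0000 × 20.0000 = 50.0000.

DWL = $50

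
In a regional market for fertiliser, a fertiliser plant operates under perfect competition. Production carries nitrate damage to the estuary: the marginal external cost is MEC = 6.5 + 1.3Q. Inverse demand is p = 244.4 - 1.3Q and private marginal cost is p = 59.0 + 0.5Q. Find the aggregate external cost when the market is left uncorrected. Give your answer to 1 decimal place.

7565.4

Market equilibrium (private): 59.0 + 0.5Q = 244.4 - 1.3Q → Q_m = 103.0000.
Total external cost = ∫₀^{Q_m} (6.5 + 1.3Q) dQ = 6.5×103.0000 + ½×1.3×103.0000² = 7565.3500.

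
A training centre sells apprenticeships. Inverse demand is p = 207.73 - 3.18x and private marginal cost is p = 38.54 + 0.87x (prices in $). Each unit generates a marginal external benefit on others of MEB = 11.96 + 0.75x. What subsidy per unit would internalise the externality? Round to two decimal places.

subsidy = $53.13 per unit

Social marginal cost = private MC − MEB = 26.58 + 0.12x.
Set SMC = demand: 26.58 + 0.12x = 207.73 - 3.18x → x* = 54.8939.
The Pigouvian subsidy equals MEB at x*: 11.96 + 0.75×54.8939 = 53.1304.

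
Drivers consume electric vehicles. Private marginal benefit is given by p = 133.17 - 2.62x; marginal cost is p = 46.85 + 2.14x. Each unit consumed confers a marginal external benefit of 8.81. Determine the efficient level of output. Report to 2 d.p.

Social marginal benefit = demand + MEB = 141.98 - 2.62x.
Set SMB = MC: 141.98 - 2.62x = 46.85 + 2.14x → x* = 19.9853.

x* = 19.99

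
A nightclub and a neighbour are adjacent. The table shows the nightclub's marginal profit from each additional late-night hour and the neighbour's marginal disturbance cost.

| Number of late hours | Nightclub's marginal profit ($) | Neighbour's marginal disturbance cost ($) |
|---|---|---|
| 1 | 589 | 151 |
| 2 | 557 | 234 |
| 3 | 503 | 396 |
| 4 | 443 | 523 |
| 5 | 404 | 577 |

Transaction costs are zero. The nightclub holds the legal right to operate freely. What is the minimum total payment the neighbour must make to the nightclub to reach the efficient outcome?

Left alone the nightclub would choose level 5 (marginal profit stays positive).
Efficient level: k* = 3 (marginal profit ≥ marginal disturbance cost through 3).
The neighbour must at least cover the nightclub's forgone profit from cutting 5→3: 443 + 404 = 847.

$847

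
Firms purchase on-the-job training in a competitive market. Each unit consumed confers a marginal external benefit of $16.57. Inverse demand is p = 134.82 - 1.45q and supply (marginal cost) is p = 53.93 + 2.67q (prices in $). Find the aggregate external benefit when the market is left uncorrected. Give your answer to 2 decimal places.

$325.33

Market equilibrium (private): 53.93 + 2.67q = 134.82 - 1.45q → q_m = 19.6335.
Total external benefit = MEB × q_m = 16.57 × 19.6335 = 325.3271.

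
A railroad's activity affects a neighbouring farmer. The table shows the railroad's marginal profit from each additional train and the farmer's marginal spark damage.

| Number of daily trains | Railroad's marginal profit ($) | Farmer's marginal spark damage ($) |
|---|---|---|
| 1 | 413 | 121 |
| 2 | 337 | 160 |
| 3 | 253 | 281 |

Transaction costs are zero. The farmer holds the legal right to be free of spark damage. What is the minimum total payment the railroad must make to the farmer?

$281

Efficient level: marginal profit ≥ marginal spark damage through level 2, so k* = 2.
With the farmer holding the right, the railroad must at least compensate total damage at k*: 121 + 160 = 281.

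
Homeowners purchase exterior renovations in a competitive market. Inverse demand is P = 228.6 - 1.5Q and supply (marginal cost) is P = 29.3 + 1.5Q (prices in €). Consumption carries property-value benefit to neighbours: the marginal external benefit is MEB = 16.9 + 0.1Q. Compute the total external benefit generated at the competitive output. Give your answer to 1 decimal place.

€1343.4

Market equilibrium (private): 29.3 + 1.5Q = 228.6 - 1.5Q → Q_m = 66.4333.
Total external benefit = ∫₀^{Q_m} (16.9 + 0.1Q) dQ = 16.9×66.4333 + ½×0.1×66.4333² = 1343.3919.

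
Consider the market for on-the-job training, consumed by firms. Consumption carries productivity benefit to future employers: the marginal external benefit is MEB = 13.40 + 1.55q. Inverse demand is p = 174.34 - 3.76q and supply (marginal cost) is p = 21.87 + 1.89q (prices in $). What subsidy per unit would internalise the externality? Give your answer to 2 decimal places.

Social marginal benefit = demand + MEB = 187.74 - 2.21q.
Set SMB = MC: 187.74 - 2.21q = 21.87 + 1.89q → q* = 40.4561.
The Pigouvian subsidy equals MEB at q*: 13.40 + 1.55×40.4561 = 76.1070.

subsidy = $76.11 per unit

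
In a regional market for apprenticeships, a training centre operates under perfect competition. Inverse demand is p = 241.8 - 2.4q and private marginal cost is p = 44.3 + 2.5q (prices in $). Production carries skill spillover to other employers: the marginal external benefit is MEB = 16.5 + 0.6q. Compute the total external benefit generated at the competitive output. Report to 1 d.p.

$1152.4

Market equilibrium (private): 44.3 + 2.5q = 241.8 - 2.4q → q_m = 40.3061.
Total external benefit = ∫₀^{q_m} (16.5 + 0.6q) dq = 16.5×40.3061 + ½×0.6×40.3061² = 1152.4252.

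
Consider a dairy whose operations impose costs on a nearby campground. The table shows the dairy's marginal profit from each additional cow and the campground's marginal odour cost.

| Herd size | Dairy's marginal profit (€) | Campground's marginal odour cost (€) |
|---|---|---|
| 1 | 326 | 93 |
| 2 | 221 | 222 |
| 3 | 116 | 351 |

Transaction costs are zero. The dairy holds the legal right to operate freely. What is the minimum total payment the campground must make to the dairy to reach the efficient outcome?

€337

Left alone the dairy would choose level 3 (marginal profit stays positive).
Efficient level: k* = 1 (marginal profit ≥ marginal odour cost through 1).
The campground must at least cover the dairy's forgone profit from cutting 3→1: 221 + 116 = 337.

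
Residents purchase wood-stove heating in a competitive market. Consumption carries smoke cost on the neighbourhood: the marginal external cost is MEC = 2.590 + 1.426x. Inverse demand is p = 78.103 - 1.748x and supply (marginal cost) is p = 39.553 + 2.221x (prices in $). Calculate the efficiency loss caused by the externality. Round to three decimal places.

DWL = $25.050

Market equilibrium (private): 39.553 + 2.221x = 78.103 - 1.748x → x_m = 9.7128.
Social marginal benefit = demand − MEC = 75.513 - 3.174x.
Set SMB = MC: 75.513 - 3.174x = 39.553 + 2.221x → x* = 6.6654.
Height of the DWL triangle at x_m is MC(x_m) − SMB(x_m) = MEC(x_m) = 16.4404.
DWL = ½ × 3.0474 × 16.4404 = 25.0502.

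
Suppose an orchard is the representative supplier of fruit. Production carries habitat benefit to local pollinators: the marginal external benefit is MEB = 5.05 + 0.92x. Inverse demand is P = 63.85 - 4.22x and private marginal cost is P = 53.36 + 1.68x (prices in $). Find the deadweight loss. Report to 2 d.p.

DWL = $4.49

Market equilibrium (private): 53.36 + 1.68x = 63.85 - 4.22x → x_m = 1.7780.
Social marginal cost = private MC − MEB = 48.31 + 0.76x.
Set SMC = demand: 48.31 + 0.76x = 63.85 - 4.22x → x* = 3.1205.
Height of the DWL triangle at x_m is demand(x_m) − SMC(x_m) = MEB(x_m) = 6.6857.
DWL = ½ × 1.3425 × 6.6857 = 4.4878.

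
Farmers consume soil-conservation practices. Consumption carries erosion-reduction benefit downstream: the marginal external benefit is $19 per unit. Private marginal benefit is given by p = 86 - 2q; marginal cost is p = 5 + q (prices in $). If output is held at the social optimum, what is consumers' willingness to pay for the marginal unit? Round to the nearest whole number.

Social marginal benefit = demand + MEB = 105 - 2q.
Set SMB = MC: 105 - 2q = 5 + q → q* = 33.3333.
Consumer price on the demand curve at q*: 86 − 2×33.3333 = 19.3334.

P = $19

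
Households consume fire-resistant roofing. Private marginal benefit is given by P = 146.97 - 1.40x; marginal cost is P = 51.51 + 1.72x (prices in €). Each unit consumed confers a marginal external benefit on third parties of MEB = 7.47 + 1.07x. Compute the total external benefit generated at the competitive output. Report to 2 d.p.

€729.38

Market equilibrium (private): 51.51 + 1.72x = 146.97 - 1.40x → x_m = 30.5962.
Total external benefit = ∫₀^{x_m} (7.47 + 1.07x) dx = 7.47×30.5962 + ½×1.07×30.5962² = 729.3818.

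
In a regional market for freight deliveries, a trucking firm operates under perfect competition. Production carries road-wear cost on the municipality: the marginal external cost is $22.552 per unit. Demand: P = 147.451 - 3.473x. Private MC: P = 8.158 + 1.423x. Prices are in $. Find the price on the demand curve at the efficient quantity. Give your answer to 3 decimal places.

P = $64.640

Social marginal cost = private MC + MEC = 30.710 + 1.423x.
Set SMC = demand: 30.710 + 1.423x = 147.451 - 3.473x → x* = 23.8442.
Consumer price on the demand curve at x*: 147.451 − 3.473×23.8442 = 64.6401.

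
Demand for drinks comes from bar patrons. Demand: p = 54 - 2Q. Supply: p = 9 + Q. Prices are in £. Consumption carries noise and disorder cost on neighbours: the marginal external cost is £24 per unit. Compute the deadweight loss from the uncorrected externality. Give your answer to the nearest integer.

DWL = £96

Market equilibrium (private): 9 + Q = 54 - 2Q → Q_m = 15.0000.
Social marginal benefit = demand − MEC = 30 - 2Q.
Set SMB = MC: 30 - 2Q = 9 + Q → Q* = 7.0000.
The loss is the area between SMB and MC from Q* to Q_m; with linear curves that's a triangle of height MEC(Q_m).
DWL = ½ × 8.0000 × 24.0000 = 96.0000.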